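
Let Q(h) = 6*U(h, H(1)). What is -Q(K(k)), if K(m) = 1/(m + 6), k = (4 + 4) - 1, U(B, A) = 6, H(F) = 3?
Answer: -36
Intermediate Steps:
k = 7 (k = 8 - 1 = 7)
K(m) = 1/(6 + m)
Q(h) = 36 (Q(h) = 6*6 = 36)
-Q(K(k)) = -1*36 = -36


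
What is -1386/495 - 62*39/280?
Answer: -1601/140 ≈ -11.436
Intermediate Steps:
-1386/495 - 62*39/280 = -1386*1/495 - 2418*1/280 = -14/5 - 1209/140 = -1601/140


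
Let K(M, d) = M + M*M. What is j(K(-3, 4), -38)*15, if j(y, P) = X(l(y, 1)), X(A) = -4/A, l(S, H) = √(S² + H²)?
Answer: -60*√37/37 ≈ -9.8639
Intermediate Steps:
K(M, d) = M + M²
l(S, H) = √(H² + S²)
j(y, P) = -4/√(1 + y²) (j(y, P) = -4/√(1² + y²) = -4/√(1 + y²))
j(K(-3, 4), -38)*15 = -4/√(1 + (-3*(1 - 3))²)*15 = -4/√(1 + (-3*(-2))²)*15 = -4/√(1 + 6²)*15 = -4/√(1 + 36)*15 = -4*√37/37*15 = -60*√37/37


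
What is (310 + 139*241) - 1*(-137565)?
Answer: 171374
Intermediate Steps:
(310 + 139*241) - 1*(-137565) = (310 + 33499) + 137565 = 33809 + 137565 = 171374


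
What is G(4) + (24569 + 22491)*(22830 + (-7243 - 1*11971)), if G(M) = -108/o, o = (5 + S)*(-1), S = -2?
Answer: 170168996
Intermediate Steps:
o = -3 (o = (5 - 2)*(-1) = 3*(-1) = -3)
G(M) = 36 (G(M) = -108/(-3) = -108*(-⅓) = 36)
G(4) + (24569 + 22491)*(22830 + (-7243 - 1*11971)) = 36 + (24569 + 22491)*(22830 + (-7243 - 1*11971)) = 36 + 47060*(22830 + (-7243 - 11971)) = 36 + 47060*(22830 - 19214) = 36 + 47060*3616 = 36 + 170168960 = 170168996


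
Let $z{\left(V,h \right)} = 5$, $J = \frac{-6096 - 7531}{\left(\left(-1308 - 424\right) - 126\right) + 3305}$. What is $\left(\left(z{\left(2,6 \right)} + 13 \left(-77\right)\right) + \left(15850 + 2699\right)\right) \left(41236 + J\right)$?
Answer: $\frac{1047121845345}{1447} \approx 7.2365 \cdot 10^{8}$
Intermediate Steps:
$J = - \frac{13627}{1447}$ ($J = - \frac{13627}{\left(-1732 - 126\right) + 3305} = - \frac{13627}{-1858 + 3305} = - \frac{13627}{1447} \approx -9.4174$)
$\left(\left(z{\left(2,6 \right)} + 13 \left(-77\right)\right) + \left(15850 + 2699\right)\right) \left(41236 + J\right) = \left(\left(5 + 13 \left(-77\right)\right) + \left(15850 + 2699\right)\right) \left(41236 - \frac{13627}{1447}\right) = \left(\left(5 - 1001\right) + 18549\right) \frac{59654865}{1447} = \left(-996 + 18549\right) \frac{59654865}{1447} = 17553 \cdot \frac{59654865}{1447} = \frac{1047121845345}{1447}$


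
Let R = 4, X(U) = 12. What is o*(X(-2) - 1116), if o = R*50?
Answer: -220800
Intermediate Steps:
o = 200 (o = 4*50 = 200)
o*(X(-2) - 1116) = 200*(12 - 1116) = 200*(-1104) = -220800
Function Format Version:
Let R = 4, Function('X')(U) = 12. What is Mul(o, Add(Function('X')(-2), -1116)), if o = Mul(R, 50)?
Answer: -220800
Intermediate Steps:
o = 200 (o = Mul(4, 50) = 200)
Mul(o, Add(Function('X')(-2), -1116)) = Mul(200, Add(12, -1116)) = Mul(200, -1104) = -220800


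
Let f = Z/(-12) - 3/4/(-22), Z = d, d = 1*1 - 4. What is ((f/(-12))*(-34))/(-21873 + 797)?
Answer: -425/11128128 ≈ -3.8192e-5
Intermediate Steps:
d = -3 (d = 1 - 4 = -3)
Z = -3
f = 25/88 (f = -3/(-12) - 3/4/(-22) = -3*(-1/12) - 3*1/4*(-1/22) = 1/4 - 3/4*(-1/22) = 1/4 + 3/88 = 25/88 ≈ 0.28409)
((f/(-12))*(-34))/(-21873 + 797) = (((25/88)/(-12))*(-34))/(-21873 + 797) = (-1/12*25/88*(-34))/(-21076) = -25/1056*(-34)*(-1/21076) = (425/528)*(-1/21076) = -425/11128128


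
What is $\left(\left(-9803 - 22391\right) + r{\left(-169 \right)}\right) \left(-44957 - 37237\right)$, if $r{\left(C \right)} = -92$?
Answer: $2653715484$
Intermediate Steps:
$\left(\left(-9803 - 22391\right) + r{\left(-169 \right)}\right) \left(-44957 - 37237\right) = \left(\left(-9803 - 22391\right) - 92\right) \left(-44957 - 37237\right) = \left(\left(-9803 - 22391\right) - 92\right) \left(-82194\right) = \left(-32194 - 92\right) \left(-82194\right) = \left(-32286\right) \left(-82194\right) = 2653715484$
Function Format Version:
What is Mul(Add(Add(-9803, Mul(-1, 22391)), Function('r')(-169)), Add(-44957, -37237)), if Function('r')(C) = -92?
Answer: 2653715484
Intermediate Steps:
Mul(Add(Add(-9803, Mul(-1, 22391)), Function('r')(-169)), Add(-44957, -37237)) = Mul(Add(Add(-9803, Mul(-1, 22391)), -92), Add(-44957, -37237)) = Mul(Add(Add(-9803, -22391), -92), -82194) = Mul(Add(-32194, -92), -82194) = Mul(-32286, -82194) = 2653715484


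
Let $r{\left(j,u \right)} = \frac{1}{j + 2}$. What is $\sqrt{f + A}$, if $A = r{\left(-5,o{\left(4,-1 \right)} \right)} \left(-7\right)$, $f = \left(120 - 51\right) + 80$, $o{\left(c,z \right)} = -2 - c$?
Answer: $\frac{\sqrt{1362}}{3} \approx 12.302$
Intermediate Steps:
$r{\left(j,u \right)} = \frac{1}{2 + j}$
$f = 149$ ($f = 69 + 80 = 149$)
$A = \frac{7}{3}$ ($A = \frac{1}{2 - 5} \left(-7\right) = \frac{1}{-3} \left(-7\right) = \left(- \frac{1}{3}\right) \left(-7\right) = \frac{7}{3} \approx 2.3333$)
$\sqrt{f + A} = \sqrt{149 + \frac{7}{3}} = \sqrt{\frac{454}{3}} = \frac{\sqrt{1362}}{3}$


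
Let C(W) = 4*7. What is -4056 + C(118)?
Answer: -4028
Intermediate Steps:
C(W) = 28
-4056 + C(118) = -4056 + 28 = -4028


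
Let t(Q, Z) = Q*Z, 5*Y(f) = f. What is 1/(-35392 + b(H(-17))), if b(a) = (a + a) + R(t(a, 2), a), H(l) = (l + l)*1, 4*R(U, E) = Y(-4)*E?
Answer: -5/177266 ≈ -2.8206e-5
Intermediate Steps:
Y(f) = f/5
R(U, E) = -E/5 (R(U, E) = (((1/5)*(-4))*E)/4 = (-4*E/5)/4 = -E/5)
H(l) = 2*l (H(l) = (2*l)*1 = 2*l)
b(a) = 9*a/5 (b(a) = (a + a) - a/5 = 2*a - a/5 = 9*a/5)
1/(-35392 + b(H(-17))) = 1/(-35392 + 9*(2*(-17))/5) = 1/(-35392 + (9/5)*(-34)) = 1/(-35392 - 306/5) = 1/(-177266/5) = -5/177266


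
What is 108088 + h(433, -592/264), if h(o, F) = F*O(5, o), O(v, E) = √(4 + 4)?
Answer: 108088 - 148*√2/33 ≈ 1.0808e+5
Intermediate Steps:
O(v, E) = 2*√2 (O(v, E) = √8 = 2*√2)
h(o, F) = 2*F*√2 (h(o, F) = F*(2*√2) = 2*F*√2)
108088 + h(433, -592/264) = 108088 + 2*(-592/264)*√2 = 108088 + 2*(-592*1/264)*√2 = 108088 + 2*(-74/33)*√2 = 108088 - 148*√2/33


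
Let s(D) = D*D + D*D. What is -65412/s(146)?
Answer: -16353/10658 ≈ -1.5343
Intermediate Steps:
s(D) = 2*D² (s(D) = D² + D² = 2*D²)
-65412/s(146) = -65412/(2*146²) = -65412/(2*21316) = -65412/42632 = -65412*1/42632 = -16353/10658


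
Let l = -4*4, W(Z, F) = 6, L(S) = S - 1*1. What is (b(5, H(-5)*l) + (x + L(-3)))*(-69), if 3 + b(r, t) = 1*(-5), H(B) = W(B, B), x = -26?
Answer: 2622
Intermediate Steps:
L(S) = -1 + S (L(S) = S - 1 = -1 + S)
l = -16
H(B) = 6
b(r, t) = -8 (b(r, t) = -3 + 1*(-5) = -3 - 5 = -8)
(b(5, H(-5)*l) + (x + L(-3)))*(-69) = (-8 + (-26 + (-1 - 3)))*(-69) = (-8 + (-26 - 4))*(-69) = (-8 - 30)*(-69) = -38*(-69) = 2622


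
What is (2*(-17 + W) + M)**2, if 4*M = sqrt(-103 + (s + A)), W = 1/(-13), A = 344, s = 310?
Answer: 3247295/2704 - 222*sqrt(551)/13 ≈ 800.07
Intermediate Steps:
W = -1/13 ≈ -0.076923
M = sqrt(551)/4 (M = sqrt(-103 + (310 + 344))/4 = sqrt(-103 + 654)/4 = sqrt(551)/4 ≈ 5.8683)
(2*(-17 + W) + M)**2 = (2*(-17 - 1/13) + sqrt(551)/4)**2 = (2*(-222/13) + sqrt(551)/4)**2 = (-444/13 + sqrt(551)/4)**2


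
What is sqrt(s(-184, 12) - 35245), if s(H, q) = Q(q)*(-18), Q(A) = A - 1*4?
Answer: I*sqrt(35389) ≈ 188.12*I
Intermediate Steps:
Q(A) = -4 + A (Q(A) = A - 4 = -4 + A)
s(H, q) = 72 - 18*q (s(H, q) = (-4 + q)*(-18) = 72 - 18*q)
sqrt(s(-184, 12) - 35245) = sqrt((72 - 18*12) - 35245) = sqrt((72 - 216) - 35245) = sqrt(-144 - 35245) = sqrt(-35389) = I*sqrt(35389)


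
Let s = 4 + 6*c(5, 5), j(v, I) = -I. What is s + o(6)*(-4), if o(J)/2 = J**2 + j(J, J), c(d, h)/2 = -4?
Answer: -284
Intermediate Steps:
c(d, h) = -8 (c(d, h) = 2*(-4) = -8)
o(J) = -2*J + 2*J**2 (o(J) = 2*(J**2 - J) = -2*J + 2*J**2)
s = -44 (s = 4 + 6*(-8) = 4 - 48 = -44)
s + o(6)*(-4) = -44 + (2*6*(-1 + 6))*(-4) = -44 + (2*6*5)*(-4) = -44 + 60*(-4) = -44 - 240 = -284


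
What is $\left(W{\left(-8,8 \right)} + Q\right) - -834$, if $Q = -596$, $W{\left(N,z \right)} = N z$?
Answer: $174$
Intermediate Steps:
$\left(W{\left(-8,8 \right)} + Q\right) - -834 = \left(\left(-8\right) 8 - 596\right) - -834 = \left(-64 - 596\right) + 834 = -660 + 834 = 174$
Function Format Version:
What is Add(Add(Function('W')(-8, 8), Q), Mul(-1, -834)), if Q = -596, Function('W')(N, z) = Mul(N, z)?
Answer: 174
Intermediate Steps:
Add(Add(Function('W')(-8, 8), Q), Mul(-1, -834)) = Add(Add(Mul(-8, 8), -596), Mul(-1, -834)) = Add(Add(-64, -596), 834) = Add(-660, 834) = 174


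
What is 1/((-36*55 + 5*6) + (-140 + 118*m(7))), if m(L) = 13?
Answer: -1/556 ≈ -0.0017986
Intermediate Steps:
1/((-36*55 + 5*6) + (-140 + 118*m(7))) = 1/((-36*55 + 5*6) + (-140 + 118*13)) = 1/((-1980 + 30) + (-140 + 1534)) = 1/(-1950 + 1394) = 1/(-556) = -1/556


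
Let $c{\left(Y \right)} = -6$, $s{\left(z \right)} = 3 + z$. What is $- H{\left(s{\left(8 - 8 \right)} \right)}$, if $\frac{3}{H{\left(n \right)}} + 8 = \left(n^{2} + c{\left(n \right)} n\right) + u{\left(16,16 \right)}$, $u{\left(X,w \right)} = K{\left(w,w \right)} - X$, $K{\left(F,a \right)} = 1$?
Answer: $\frac{3}{32} \approx 0.09375$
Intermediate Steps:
$u{\left(X,w \right)} = 1 - X$
$H{\left(n \right)} = \frac{3}{-23 + n^{2} - 6 n}$ ($H{\left(n \right)} = \frac{3}{-8 + \left(\left(n^{2} - 6 n\right) + \left(1 - 16\right)\right)} = \frac{3}{-8 - \left(15 - n^{2} + 6 n\right)} = \frac{3}{-23 + n^{2} - 6 n}$)
$- H{\left(s{\left(8 - 8 \right)} \right)} = - \frac{3}{-23 + \left(3 + \left(8 - 8\right)\right)^{2} - 6 \left(3 + \left(8 - 8\right)\right)} = - \frac{3}{-23 + \left(3 + 0\right)^{2} - 6 \left(3 + 0\right)} = - \frac{3}{-23 + 3^{2} - 18} = - \frac{3}{-23 + 9 - 18} = - \frac{3}{-32} = - \frac{3 \left(-1\right)}{32} = \left(-1\right) \left(- \frac{3}{32}\right) = \frac{3}{32}$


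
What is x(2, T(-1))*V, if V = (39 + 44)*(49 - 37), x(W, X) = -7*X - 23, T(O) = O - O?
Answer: -22908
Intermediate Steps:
T(O) = 0
x(W, X) = -23 - 7*X
V = 996 (V = 83*12 = 996)
x(2, T(-1))*V = (-23 - 7*0)*996 = (-23 + 0)*996 = -23*996 = -22908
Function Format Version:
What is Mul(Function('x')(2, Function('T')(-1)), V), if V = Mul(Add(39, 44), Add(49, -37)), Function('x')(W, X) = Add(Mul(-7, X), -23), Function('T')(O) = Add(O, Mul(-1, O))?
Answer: -22908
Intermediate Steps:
Function('T')(O) = 0
Function('x')(W, X) = Add(-23, Mul(-7, X))
V = 996 (V = Mul(83, 12) = 996)
Mul(Function('x')(2, Function('T')(-1)), V) = Mul(Add(-23, Mul(-7, 0)), 996) = Mul(Add(-23, 0), 996) = Mul(-23, 996) = -22908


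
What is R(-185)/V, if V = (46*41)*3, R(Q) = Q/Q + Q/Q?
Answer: 1/2829 ≈ 0.00035348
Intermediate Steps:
R(Q) = 2 (R(Q) = 1 + 1 = 2)
V = 5658 (V = 1886*3 = 5658)
R(-185)/V = 2/5658 = 2*(1/5658) = 1/2829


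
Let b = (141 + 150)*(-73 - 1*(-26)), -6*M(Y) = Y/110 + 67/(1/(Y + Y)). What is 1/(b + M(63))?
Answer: -220/3318501 ≈ -6.6295e-5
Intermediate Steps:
M(Y) = -14741*Y/660 (M(Y) = -(Y/110 + 67/(1/(Y + Y)))/6 = -(Y*(1/110) + 67/(1/(2*Y)))/6 = -(Y/110 + 67/((1/(2*Y))))/6 = -(Y/110 + 67*(2*Y))/6 = -(Y/110 + 134*Y)/6 = -14741*Y/660)
b = -13677 (b = 291*(-73 + 26) = 291*(-47) = -13677)
1/(b + M(63)) = 1/(-13677 - 14741/660*63) = 1/(-13677 - 309561/220) = 1/(-3318501/220) = -220/3318501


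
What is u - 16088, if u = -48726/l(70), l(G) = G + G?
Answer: -1150523/70 ≈ -16436.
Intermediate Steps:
l(G) = 2*G
u = -24363/70 (u = -48726/(2*70) = -48726/140 = -48726*1/140 = -24363/70 ≈ -348.04)
u - 16088 = -24363/70 - 16088 = -1150523/70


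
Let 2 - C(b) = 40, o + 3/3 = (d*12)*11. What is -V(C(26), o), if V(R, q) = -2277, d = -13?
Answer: 2277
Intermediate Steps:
o = -1717 (o = -1 - 13*12*11 = -1 - 156*11 = -1 - 1716 = -1717)
C(b) = -38 (C(b) = 2 - 1*40 = 2 - 40 = -38)
-V(C(26), o) = -1*(-2277) = 2277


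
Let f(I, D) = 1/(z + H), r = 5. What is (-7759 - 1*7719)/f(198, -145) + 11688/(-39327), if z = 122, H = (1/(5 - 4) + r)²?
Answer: -32058378012/13109 ≈ -2.4455e+6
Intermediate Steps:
H = 36 (H = (1/(5 - 4) + 5)² = (1/1 + 5)² = (1 + 5)² = 6² = 36)
f(I, D) = 1/158 (f(I, D) = 1/(122 + 36) = 1/158)
(-7759 - 1*7719)/f(198, -145) + 11688/(-39327) = (-7759 - 1*7719)/(1/158) + 11688/(-39327) = (-7759 - 7719)*158 + 11688*(-1/39327) = -15478*158 - 3896/13109 = -2445524 - 3896/13109 = -32058378012/13109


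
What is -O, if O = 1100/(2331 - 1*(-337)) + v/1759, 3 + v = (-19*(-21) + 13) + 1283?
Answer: -1612289/1173253 ≈ -1.3742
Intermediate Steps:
v = 1692 (v = -3 + ((-19*(-21) + 13) + 1283) = -3 + ((399 + 13) + 1283) = -3 + (412 + 1283) = -3 + 1695 = 1692)
O = 1612289/1173253 (O = 1100/(2331 - 1*(-337)) + 1692/1759 = 1100/(2331 + 337) + 1692*(1/1759) = 1100/2668 + 1692/1759 = 1100*(1/2668) + 1692/1759 = 275/667 + 1692/1759 = 1612289/1173253 ≈ 1.3742)
-O = -1*1612289/1173253 = -1612289/1173253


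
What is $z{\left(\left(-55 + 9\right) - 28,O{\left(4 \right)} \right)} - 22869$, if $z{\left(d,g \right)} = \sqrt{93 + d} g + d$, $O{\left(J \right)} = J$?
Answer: $-22943 + 4 \sqrt{19} \approx -22926.0$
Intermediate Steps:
$z{\left(d,g \right)} = d + g \sqrt{93 + d}$ ($z{\left(d,g \right)} = g \sqrt{93 + d} + d = d + g \sqrt{93 + d}$)
$z{\left(\left(-55 + 9\right) - 28,O{\left(4 \right)} \right)} - 22869 = \left(\left(\left(-55 + 9\right) - 28\right) + 4 \sqrt{93 + \left(\left(-55 + 9\right) - 28\right)}\right) - 22869 = \left(\left(-46 - 28\right) + 4 \sqrt{93 - 74}\right) - 22869 = \left(-74 + 4 \sqrt{93 - 74}\right) - 22869 = \left(-74 + 4 \sqrt{19}\right) - 22869 = -22943 + 4 \sqrt{19}$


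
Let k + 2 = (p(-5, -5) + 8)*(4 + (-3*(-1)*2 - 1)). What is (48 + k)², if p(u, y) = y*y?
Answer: 117649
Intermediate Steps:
p(u, y) = y²
k = 295 (k = -2 + ((-5)² + 8)*(4 + (-3*(-1)*2 - 1)) = -2 + (25 + 8)*(4 + (3*2 - 1)) = -2 + 33*(4 + (6 - 1)) = -2 + 33*(4 + 5) = -2 + 33*9 = -2 + 297 = 295)
(48 + k)² = (48 + 295)² = 343² = 117649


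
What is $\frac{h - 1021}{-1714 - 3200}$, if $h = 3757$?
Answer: $- \frac{152}{273} \approx -0.55678$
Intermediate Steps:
$\frac{h - 1021}{-1714 - 3200} = \frac{3757 - 1021}{-1714 - 3200} = \frac{2736}{-4914} = 2736 \left(- \frac{1}{4914}\right) = - \frac{152}{273}$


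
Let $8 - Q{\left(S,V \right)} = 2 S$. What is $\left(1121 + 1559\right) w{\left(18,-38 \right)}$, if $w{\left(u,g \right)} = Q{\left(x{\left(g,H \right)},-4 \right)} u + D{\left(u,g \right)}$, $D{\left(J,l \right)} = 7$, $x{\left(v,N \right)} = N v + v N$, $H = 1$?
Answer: $7737160$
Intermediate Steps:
$x{\left(v,N \right)} = 2 N v$ ($x{\left(v,N \right)} = N v + N v = 2 N v$)
$Q{\left(S,V \right)} = 8 - 2 S$
$w{\left(u,g \right)} = 7 + u \left(8 - 4 g\right)$ ($w{\left(u,g \right)} = \left(8 - 2 \cdot 2 \cdot 1 g\right) u + 7 = \left(8 - 2 \cdot 2 g\right) u + 7 = \left(8 - 4 g\right) u + 7 = u \left(8 - 4 g\right) + 7 = 7 + u \left(8 - 4 g\right)$)
$\left(1121 + 1559\right) w{\left(18,-38 \right)} = \left(1121 + 1559\right) \left(7 - 72 \left(-2 - 38\right)\right) = 2680 \left(7 - 72 \left(-40\right)\right) = 2680 \left(7 + 2880\right) = 2680 \cdot 2887 = 7737160$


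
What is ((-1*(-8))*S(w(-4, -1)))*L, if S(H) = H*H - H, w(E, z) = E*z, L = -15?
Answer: -1440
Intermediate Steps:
S(H) = H² - H
((-1*(-8))*S(w(-4, -1)))*L = ((-1*(-8))*((-4*(-1))*(-1 - 4*(-1))))*(-15) = (8*(4*(-1 + 4)))*(-15) = (8*(4*3))*(-15) = (8*12)*(-15) = 96*(-15) = -1440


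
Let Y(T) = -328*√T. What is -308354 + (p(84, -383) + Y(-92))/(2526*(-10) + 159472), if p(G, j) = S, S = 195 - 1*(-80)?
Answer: -41384806773/134212 - 164*I*√23/33553 ≈ -3.0835e+5 - 0.023441*I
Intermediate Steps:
S = 275 (S = 195 + 80 = 275)
p(G, j) = 275
-308354 + (p(84, -383) + Y(-92))/(2526*(-10) + 159472) = -308354 + (275 - 656*I*√23)/(2526*(-10) + 159472) = -308354 + (275 - 656*I*√23)/(-25260 + 159472) = -308354 + (275 - 656*I*√23)/134212 = -308354 + (275 - 656*I*√23)*(1/134212) = -308354 + (275/134212 - 164*I*√23/33553) = -41384806773/134212 - 164*I*√23/33553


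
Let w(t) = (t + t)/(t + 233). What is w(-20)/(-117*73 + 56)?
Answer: 8/361461 ≈ 2.2132e-5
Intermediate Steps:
w(t) = 2*t/(233 + t) (w(t) = (2*t)/(233 + t) = 2*t/(233 + t))
w(-20)/(-117*73 + 56) = (2*(-20)/(233 - 20))/(-117*73 + 56) = (2*(-20)/213)/(-8541 + 56) = (2*(-20)*(1/213))/(-8485) = -40/213*(-1/8485) = 8/361461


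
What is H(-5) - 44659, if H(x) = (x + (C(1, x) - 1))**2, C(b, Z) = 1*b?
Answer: -44634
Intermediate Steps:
C(b, Z) = b
H(x) = x**2 (H(x) = (x + (1 - 1))**2 = (x + 0)**2 = x**2)
H(-5) - 44659 = (-5)**2 - 44659 = 25 - 44659 = -44634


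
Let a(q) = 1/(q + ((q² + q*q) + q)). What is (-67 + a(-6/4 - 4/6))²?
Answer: 36954241/8281 ≈ 4462.5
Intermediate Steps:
a(q) = 1/(2*q + 2*q²) (a(q) = 1/(q + ((q² + q²) + q)) = 1/(q + (2*q² + q)) = 1/(q + (q + 2*q²)) = 1/(2*q + 2*q²))
(-67 + a(-6/4 - 4/6))² = (-67 + 1/(2*(-6/4 - 4/6)*(1 + (-6/4 - 4/6))))² = (-67 + 1/(2*(-6*¼ - 4*⅙)*(1 + (-6*¼ - 4*⅙))))² = (-67 + 1/(2*(-3/2 - ⅔)*(1 + (-3/2 - ⅔))))² = (-67 + 1/(2*(-13/6)*(1 - 13/6)))² = (-67 + (½)*(-6/13)/(-7/6))² = (-67 + (½)*(-6/13)*(-6/7))² = (-67 + 18/91)² = (-6079/91)² = 36954241/8281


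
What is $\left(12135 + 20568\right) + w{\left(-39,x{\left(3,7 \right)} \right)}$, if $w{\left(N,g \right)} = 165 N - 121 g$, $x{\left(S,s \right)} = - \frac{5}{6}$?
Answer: $\frac{158213}{6} \approx 26369.0$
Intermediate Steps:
$x{\left(S,s \right)} = - \frac{5}{6}$
$w{\left(N,g \right)} = - 121 g + 165 N$
$\left(12135 + 20568\right) + w{\left(-39,x{\left(3,7 \right)} \right)} = \left(12135 + 20568\right) + \left(\left(-121\right) \left(- \frac{5}{6}\right) + 165 \left(-39\right)\right) = 32703 + \left(\frac{605}{6} - 6435\right) = 32703 - \frac{38005}{6} = \frac{158213}{6}$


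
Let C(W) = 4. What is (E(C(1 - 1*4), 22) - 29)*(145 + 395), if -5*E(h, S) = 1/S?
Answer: -172314/11 ≈ -15665.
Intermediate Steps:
E(h, S) = -1/(5*S)
(E(C(1 - 1*4), 22) - 29)*(145 + 395) = (-1/5/22 - 29)*(145 + 395) = (-1/5*1/22 - 29)*540 = (-1/110 - 29)*540 = -3191/110*540 = -172314/11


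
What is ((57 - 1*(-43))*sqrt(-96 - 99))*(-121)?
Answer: -12100*I*sqrt(195) ≈ -1.6897e+5*I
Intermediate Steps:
((57 - 1*(-43))*sqrt(-96 - 99))*(-121) = ((57 + 43)*sqrt(-195))*(-121) = (100*(I*sqrt(195)))*(-121) = (100*I*sqrt(195))*(-121) = -12100*I*sqrt(195)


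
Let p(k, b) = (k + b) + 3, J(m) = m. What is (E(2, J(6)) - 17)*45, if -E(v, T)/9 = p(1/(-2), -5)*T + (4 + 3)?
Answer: 2475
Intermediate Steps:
p(k, b) = 3 + b + k (p(k, b) = (b + k) + 3 = 3 + b + k)
E(v, T) = -63 + 45*T/2 (E(v, T) = -9*((3 - 5 + 1/(-2))*T + (4 + 3)) = -9*((3 - 5 - ½)*T + 7) = -9*(-5*T/2 + 7) = -9*(7 - 5*T/2) = -63 + 45*T/2)
(E(2, J(6)) - 17)*45 = ((-63 + (45/2)*6) - 17)*45 = ((-63 + 135) - 17)*45 = (72 - 17)*45 = 55*45 = 2475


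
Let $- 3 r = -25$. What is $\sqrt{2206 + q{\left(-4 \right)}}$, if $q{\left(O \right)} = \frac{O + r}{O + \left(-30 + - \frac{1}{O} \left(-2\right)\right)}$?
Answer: $\frac{2 \sqrt{2625542}}{69} \approx 46.967$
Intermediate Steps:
$r = \frac{25}{3}$ ($r = \left(- \frac{1}{3}\right) \left(-25\right) = \frac{25}{3} \approx 8.3333$)
$q{\left(O \right)} = \frac{\frac{25}{3} + O}{-30 + O + \frac{2}{O}}$ ($q{\left(O \right)} = \frac{O + \frac{25}{3}}{O + \left(-30 + - \frac{1}{O} \left(-2\right)\right)} = \frac{\frac{25}{3} + O}{O - \left(30 - \frac{2}{O}\right)} = \frac{\frac{25}{3} + O}{-30 + O + \frac{2}{O}}$)
$\sqrt{2206 + q{\left(-4 \right)}} = \sqrt{2206 + \frac{1}{3} \left(-4\right) \frac{1}{2 + \left(-4\right)^{2} - -120} \left(25 + 3 \left(-4\right)\right)} = \sqrt{2206 + \frac{1}{3} \left(-4\right) \frac{1}{2 + 16 + 120} \left(25 - 12\right)} = \sqrt{2206 + \frac{1}{3} \left(-4\right) \frac{1}{138} \cdot 13} = \sqrt{2206 - \frac{26}{207}} = \sqrt{\frac{456616}{207}} = \frac{2 \sqrt{2625542}}{69}$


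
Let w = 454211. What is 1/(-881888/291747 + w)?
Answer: 291747/132513814729 ≈ 2.2016e-6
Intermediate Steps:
1/(-881888/291747 + w) = 1/(-881888/291747 + 454211) = 1/(132513814729/291747) = 291747/132513814729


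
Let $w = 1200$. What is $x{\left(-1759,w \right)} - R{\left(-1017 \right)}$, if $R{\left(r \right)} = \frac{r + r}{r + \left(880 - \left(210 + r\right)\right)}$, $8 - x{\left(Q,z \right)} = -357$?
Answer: $\frac{123292}{335} \approx 368.04$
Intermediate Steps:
$x{\left(Q,z \right)} = 365$ ($x{\left(Q,z \right)} = 8 - -357 = 8 + 357 = 365$)
$R{\left(r \right)} = \frac{r}{335}$ ($R{\left(r \right)} = \frac{2 r}{r - \left(-670 + r\right)} = \frac{2 r}{670} = 2 r \frac{1}{670} = \frac{r}{335}$)
$x{\left(-1759,w \right)} - R{\left(-1017 \right)} = 365 - \frac{1}{335} \left(-1017\right) = 365 - - \frac{1017}{335} = 365 + \frac{1017}{335} = \frac{123292}{335}$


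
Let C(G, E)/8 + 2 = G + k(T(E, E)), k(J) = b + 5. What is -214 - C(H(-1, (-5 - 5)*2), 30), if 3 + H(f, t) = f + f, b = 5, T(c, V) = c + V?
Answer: -238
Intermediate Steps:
T(c, V) = V + c
k(J) = 10 (k(J) = 5 + 5 = 10)
H(f, t) = -3 + 2*f (H(f, t) = -3 + (f + f) = -3 + 2*f)
C(G, E) = 64 + 8*G (C(G, E) = -16 + 8*(G + 10) = -16 + 8*(10 + G) = -16 + (80 + 8*G) = 64 + 8*G)
-214 - C(H(-1, (-5 - 5)*2), 30) = -214 - (64 + 8*(-3 + 2*(-1))) = -214 - (64 + 8*(-3 - 2)) = -214 - (64 + 8*(-5)) = -214 - (64 - 40) = -214 - 1*24 = -214 - 24 = -238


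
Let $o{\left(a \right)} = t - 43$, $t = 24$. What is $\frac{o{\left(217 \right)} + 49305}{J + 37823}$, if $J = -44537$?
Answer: $- \frac{24643}{3357} \approx -7.3408$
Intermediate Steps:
$o{\left(a \right)} = -19$ ($o{\left(a \right)} = 24 - 43 = -19$)
$\frac{o{\left(217 \right)} + 49305}{J + 37823} = \frac{-19 + 49305}{-44537 + 37823} = \frac{49286}{-6714} = 49286 \left(- \frac{1}{6714}\right) = - \frac{24643}{3357}$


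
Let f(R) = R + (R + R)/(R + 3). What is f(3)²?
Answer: 16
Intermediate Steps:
f(R) = R + 2*R/(3 + R) (f(R) = R + (2*R)/(3 + R) = R + 2*R/(3 + R))
f(3)² = (3*(5 + 3)/(3 + 3))² = (3*8/6)² = (3*(⅙)*8)² = 4² = 16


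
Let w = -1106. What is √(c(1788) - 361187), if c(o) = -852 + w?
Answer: I*√363145 ≈ 602.62*I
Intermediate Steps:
c(o) = -1958 (c(o) = -852 - 1106 = -1958)
√(c(1788) - 361187) = √(-1958 - 361187) = √(-363145) = I*√363145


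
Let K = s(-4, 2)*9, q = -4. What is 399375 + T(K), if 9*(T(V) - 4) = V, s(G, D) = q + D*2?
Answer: 399379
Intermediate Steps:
s(G, D) = -4 + 2*D (s(G, D) = -4 + D*2 = -4 + 2*D)
K = 0 (K = (-4 + 2*2)*9 = (-4 + 4)*9 = 0*9 = 0)
T(V) = 4 + V/9
399375 + T(K) = 399375 + (4 + (1/9)*0) = 399375 + (4 + 0) = 399375 + 4 = 399379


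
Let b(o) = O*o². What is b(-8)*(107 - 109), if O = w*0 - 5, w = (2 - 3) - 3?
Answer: 640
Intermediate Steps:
w = -4 (w = -1 - 3 = -4)
O = -5 (O = -4*0 - 5 = 0 - 5 = -5)
b(o) = -5*o²
b(-8)*(107 - 109) = (-5*(-8)²)*(107 - 109) = -5*64*(-2) = -320*(-2) = 640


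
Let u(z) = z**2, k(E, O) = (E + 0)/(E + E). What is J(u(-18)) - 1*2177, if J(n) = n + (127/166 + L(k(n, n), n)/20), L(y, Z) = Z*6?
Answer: -1456679/830 ≈ -1755.0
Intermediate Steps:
k(E, O) = 1/2 (k(E, O) = E/((2*E)) = E*(1/(2*E)) = 1/2)
L(y, Z) = 6*Z
J(n) = 127/166 + 13*n/10 (J(n) = n + (127/166 + (6*n)/20) = n + (127*(1/166) + (6*n)*(1/20)) = n + (127/166 + 3*n/10) = 127/166 + 13*n/10)
J(u(-18)) - 1*2177 = (127/166 + (13/10)*(-18)**2) - 1*2177 = (127/166 + (13/10)*324) - 2177 = (127/166 + 2106/5) - 2177 = 350231/830 - 2177 = -1456679/830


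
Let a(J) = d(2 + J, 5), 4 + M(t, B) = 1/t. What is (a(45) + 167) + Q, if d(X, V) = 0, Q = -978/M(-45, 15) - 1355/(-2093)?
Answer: 155623296/378833 ≈ 410.80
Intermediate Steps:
M(t, B) = -4 + 1/t
Q = 92358185/378833 (Q = -978/(-4 + 1/(-45)) - 1355/(-2093) = -978/(-4 - 1/45) - 1355*(-1/2093) = -978/(-181/45) + 1355/2093 = -978*(-45/181) + 1355/2093 = 44010/181 + 1355/2093 = 92358185/378833 ≈ 243.80)
a(J) = 0
(a(45) + 167) + Q = (0 + 167) + 92358185/378833 = 167 + 92358185/378833 = 155623296/378833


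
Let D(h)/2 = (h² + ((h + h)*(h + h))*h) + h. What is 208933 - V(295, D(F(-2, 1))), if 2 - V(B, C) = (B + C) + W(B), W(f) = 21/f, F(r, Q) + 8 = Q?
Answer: 60936991/295 ≈ 2.0657e+5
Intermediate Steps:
F(r, Q) = -8 + Q
D(h) = 2*h + 2*h² + 8*h³ (D(h) = 2*((h² + ((h + h)*(h + h))*h) + h) = 2*((h² + ((2*h)*(2*h))*h) + h) = 2*((h² + (4*h²)*h) + h) = 2*((h² + 4*h³) + h) = 2*(h + h² + 4*h³) = 2*h + 2*h² + 8*h³)
V(B, C) = 2 - B - C - 21/B (V(B, C) = 2 - ((B + C) + 21/B) = 2 - (B + C + 21/B) = 2 + (-B - C - 21/B) = 2 - B - C - 21/B)
208933 - V(295, D(F(-2, 1))) = 208933 - (2 - 1*295 - 2*(-8 + 1)*(1 + (-8 + 1) + 4*(-8 + 1)²) - 21/295) = 208933 - (2 - 295 - 2*(-7)*(1 - 7 + 4*(-7)²) - 21*1/295) = 208933 - (2 - 295 - 2*(-7)*(1 - 7 + 4*49) - 21/295) = 208933 - (2 - 295 - 2*(-7)*(1 - 7 + 196) - 21/295) = 208933 - (2 - 295 - 2*(-7)*190 - 21/295) = 208933 - (2 - 295 - 1*(-2660) - 21/295) = 208933 - (2 - 295 + 2660 - 21/295) = 208933 - 1*698244/295 = 208933 - 698244/295 = 60936991/295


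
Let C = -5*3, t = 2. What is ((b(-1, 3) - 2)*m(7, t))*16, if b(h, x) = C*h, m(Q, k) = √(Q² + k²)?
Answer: 208*√53 ≈ 1514.3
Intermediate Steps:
C = -15
b(h, x) = -15*h
((b(-1, 3) - 2)*m(7, t))*16 = ((-15*(-1) - 2)*√(7² + 2²))*16 = ((15 - 2)*√(49 + 4))*16 = (13*√53)*16 = 208*√53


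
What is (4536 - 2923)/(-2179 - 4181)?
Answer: -1613/6360 ≈ -0.25362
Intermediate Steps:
(4536 - 2923)/(-2179 - 4181) = 1613/(-6360) = 1613*(-1/6360) = -1613/6360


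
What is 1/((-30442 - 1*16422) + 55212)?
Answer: 1/8348 ≈ 0.00011979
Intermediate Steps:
1/((-30442 - 1*16422) + 55212) = 1/((-30442 - 16422) + 55212) = 1/(-46864 + 55212) = 1/8348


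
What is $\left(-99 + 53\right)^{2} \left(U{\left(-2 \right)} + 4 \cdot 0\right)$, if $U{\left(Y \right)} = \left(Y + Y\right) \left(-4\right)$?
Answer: $33856$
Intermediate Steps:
$U{\left(Y \right)} = - 8 Y$ ($U{\left(Y \right)} = 2 Y \left(-4\right) = - 8 Y$)
$\left(-99 + 53\right)^{2} \left(U{\left(-2 \right)} + 4 \cdot 0\right) = \left(-99 + 53\right)^{2} \left(\left(-8\right) \left(-2\right) + 4 \cdot 0\right) = \left(-46\right)^{2} \left(16 + 0\right) = 2116 \cdot 16 = 33856$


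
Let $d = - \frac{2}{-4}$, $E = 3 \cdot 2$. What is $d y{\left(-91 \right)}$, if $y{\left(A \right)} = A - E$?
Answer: $- \frac{97}{2} \approx -48.5$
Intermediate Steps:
$E = 6$
$d = \frac{1}{2}$ ($d = \left(-2\right) \left(- \frac{1}{4}\right) = \frac{1}{2} \approx 0.5$)
$y{\left(A \right)} = -6 + A$ ($y{\left(A \right)} = A - 6 = -6 + A$)
$d y{\left(-91 \right)} = \frac{-6 - 91}{2} = \frac{1}{2} \left(-97\right) = - \frac{97}{2}$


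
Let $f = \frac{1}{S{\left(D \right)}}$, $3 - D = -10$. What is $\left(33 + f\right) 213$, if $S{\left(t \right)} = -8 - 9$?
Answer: $\frac{119280}{17} \approx 7016.5$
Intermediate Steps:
$D = 13$ ($D = 3 - -10 = 3 + 10 = 13$)
$S{\left(t \right)} = -17$ ($S{\left(t \right)} = -8 - 9 = -17$)
$f = - \frac{1}{17}$ ($f = \frac{1}{-17} = - \frac{1}{17} \approx -0.058824$)
$\left(33 + f\right) 213 = \left(33 - \frac{1}{17}\right) 213 = \frac{560}{17} \cdot 213 = \frac{119280}{17}$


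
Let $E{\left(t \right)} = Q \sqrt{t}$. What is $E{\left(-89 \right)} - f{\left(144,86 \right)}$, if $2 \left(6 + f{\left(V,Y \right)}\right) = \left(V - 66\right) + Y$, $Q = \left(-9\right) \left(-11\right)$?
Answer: $-76 + 99 i \sqrt{89} \approx -76.0 + 933.96 i$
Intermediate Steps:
$Q = 99$
$E{\left(t \right)} = 99 \sqrt{t}$
$f{\left(V,Y \right)} = -39 + \frac{V}{2} + \frac{Y}{2}$ ($f{\left(V,Y \right)} = -6 + \frac{\left(V - 66\right) + Y}{2} = -6 + \frac{\left(-66 + V\right) + Y}{2} = -6 + \frac{-66 + V + Y}{2} = -6 + \left(-33 + \frac{V}{2} + \frac{Y}{2}\right) = -39 + \frac{V}{2} + \frac{Y}{2}$)
$E{\left(-89 \right)} - f{\left(144,86 \right)} = 99 \sqrt{-89} - \left(-39 + \frac{1}{2} \cdot 144 + \frac{1}{2} \cdot 86\right) = 99 i \sqrt{89} - \left(-39 + 72 + 43\right) = 99 i \sqrt{89} - 76 = -76 + 99 i \sqrt{89}$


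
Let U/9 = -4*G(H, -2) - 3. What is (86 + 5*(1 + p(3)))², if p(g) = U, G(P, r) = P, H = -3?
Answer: 246016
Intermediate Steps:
U = 81 (U = 9*(-4*(-3) - 3) = 9*(12 - 3) = 9*9 = 81)
p(g) = 81
(86 + 5*(1 + p(3)))² = (86 + 5*(1 + 81))² = (86 + 5*82)² = (86 + 410)² = 496² = 246016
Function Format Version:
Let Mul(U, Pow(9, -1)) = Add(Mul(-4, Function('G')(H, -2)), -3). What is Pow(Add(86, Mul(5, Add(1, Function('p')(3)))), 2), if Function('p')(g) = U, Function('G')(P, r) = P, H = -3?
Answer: 246016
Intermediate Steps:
U = 81 (U = Mul(9, Add(Mul(-4, -3), -3)) = Mul(9, Add(12, -3)) = Mul(9, 9) = 81)
Function('p')(g) = 81
Pow(Add(86, Mul(5, Add(1, Function('p')(3)))), 2) = Pow(Add(86, Mul(5, Add(1, 81))), 2) = Pow(Add(86, Mul(5, 82)), 2) = Pow(Add(86, 410), 2) = Pow(496, 2) = 246016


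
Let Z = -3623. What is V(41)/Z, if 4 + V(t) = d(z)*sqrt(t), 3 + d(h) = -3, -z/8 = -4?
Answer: 4/3623 + 6*sqrt(41)/3623 ≈ 0.011708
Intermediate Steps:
z = 32 (z = -8*(-4) = 32)
d(h) = -6 (d(h) = -3 - 3 = -6)
V(t) = -4 - 6*sqrt(t)
V(41)/Z = (-4 - 6*sqrt(41))/(-3623) = (-4 - 6*sqrt(41))*(-1/3623) = 4/3623 + 6*sqrt(41)/3623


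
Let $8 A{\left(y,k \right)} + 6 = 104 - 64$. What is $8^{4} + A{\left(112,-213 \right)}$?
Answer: $\frac{16401}{4} \approx 4100.3$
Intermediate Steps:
$A{\left(y,k \right)} = \frac{17}{4}$ ($A{\left(y,k \right)} = - \frac{3}{4} + \frac{104 - 64}{8} = - \frac{3}{4} + \frac{1}{8} \cdot 40 = - \frac{3}{4} + 5 = \frac{17}{4}$)
$8^{4} + A{\left(112,-213 \right)} = 8^{4} + \frac{17}{4} = 4096 + \frac{17}{4} = \frac{16401}{4}$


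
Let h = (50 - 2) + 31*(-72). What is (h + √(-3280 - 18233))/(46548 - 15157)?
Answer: -2184/31391 + I*√21513/31391 ≈ -0.069574 + 0.0046725*I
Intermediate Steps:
h = -2184 (h = 48 - 2232 = -2184)
(h + √(-3280 - 18233))/(46548 - 15157) = (-2184 + √(-3280 - 18233))/(46548 - 15157) = (-2184 + √(-21513))/31391 = (-2184 + I*√21513)*(1/31391) = -2184/31391 + I*√21513/31391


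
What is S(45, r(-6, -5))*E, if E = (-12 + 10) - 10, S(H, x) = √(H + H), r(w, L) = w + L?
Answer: -36*√10 ≈ -113.84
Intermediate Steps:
r(w, L) = L + w
S(H, x) = √2*√H (S(H, x) = √(2*H) = √2*√H)
E = -12 (E = -2 - 10 = -12)
S(45, r(-6, -5))*E = (√2*√45)*(-12) = (√2*(3*√5))*(-12) = (3*√10)*(-12) = -36*√10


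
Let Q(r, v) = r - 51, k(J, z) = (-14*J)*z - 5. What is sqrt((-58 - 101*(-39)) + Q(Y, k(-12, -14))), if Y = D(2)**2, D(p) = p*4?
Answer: sqrt(3894) ≈ 62.402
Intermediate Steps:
D(p) = 4*p
k(J, z) = -5 - 14*J*z (k(J, z) = -14*J*z - 5 = -5 - 14*J*z)
Y = 64 (Y = (4*2)**2 = 8**2 = 64)
Q(r, v) = -51 + r
sqrt((-58 - 101*(-39)) + Q(Y, k(-12, -14))) = sqrt((-58 - 101*(-39)) + (-51 + 64)) = sqrt((-58 + 3939) + 13) = sqrt(3881 + 13) = sqrt(3894)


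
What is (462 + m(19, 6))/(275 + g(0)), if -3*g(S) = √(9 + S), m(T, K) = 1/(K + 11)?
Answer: 7855/4658 ≈ 1.6863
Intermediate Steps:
m(T, K) = 1/(11 + K)
g(S) = -√(9 + S)/3
(462 + m(19, 6))/(275 + g(0)) = (462 + 1/(11 + 6))/(275 - √(9 + 0)/3) = (462 + 1/17)/(275 - √9/3) = (462 + 1/17)/(275 - ⅓*3) = 7855/(17*(275 - 1)) = (7855/17)/274 = (7855/17)*(1/274) = 7855/4658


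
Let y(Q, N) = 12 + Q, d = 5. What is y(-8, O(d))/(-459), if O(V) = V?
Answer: -4/459 ≈ -0.0087146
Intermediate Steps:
y(-8, O(d))/(-459) = (12 - 8)/(-459) = 4*(-1/459) = -4/459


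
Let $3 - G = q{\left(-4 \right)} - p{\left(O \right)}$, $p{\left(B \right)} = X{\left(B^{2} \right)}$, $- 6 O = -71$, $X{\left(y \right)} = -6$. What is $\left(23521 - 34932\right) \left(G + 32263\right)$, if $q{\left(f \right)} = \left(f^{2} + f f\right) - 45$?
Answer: $-368267203$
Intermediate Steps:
$O = \frac{71}{6}$ ($O = \left(- \frac{1}{6}\right) \left(-71\right) = \frac{71}{6} \approx 11.833$)
$q{\left(f \right)} = -45 + 2 f^{2}$ ($q{\left(f \right)} = \left(f^{2} + f^{2}\right) - 45 = 2 f^{2} - 45 = -45 + 2 f^{2}$)
$p{\left(B \right)} = -6$
$G = 10$ ($G = 3 - \left(\left(-45 + 2 \left(-4\right)^{2}\right) - -6\right) = 3 - \left(\left(-45 + 2 \cdot 16\right) + 6\right) = 3 - \left(\left(-45 + 32\right) + 6\right) = 3 - \left(-13 + 6\right) = 3 - -7 = 3 + 7 = 10$)
$\left(23521 - 34932\right) \left(G + 32263\right) = \left(23521 - 34932\right) \left(10 + 32263\right) = \left(-11411\right) 32273 = -368267203$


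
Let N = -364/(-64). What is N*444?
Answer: 10101/4 ≈ 2525.3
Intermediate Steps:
N = 91/16 (N = -364*(-1/64) = 91/16 ≈ 5.6875)
N*444 = (91/16)*444 = 10101/4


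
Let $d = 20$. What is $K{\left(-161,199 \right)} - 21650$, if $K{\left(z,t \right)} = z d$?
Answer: $-24870$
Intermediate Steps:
$K{\left(z,t \right)} = 20 z$ ($K{\left(z,t \right)} = z 20 = 20 z$)
$K{\left(-161,199 \right)} - 21650 = 20 \left(-161\right) - 21650 = -3220 - 21650 = -24870$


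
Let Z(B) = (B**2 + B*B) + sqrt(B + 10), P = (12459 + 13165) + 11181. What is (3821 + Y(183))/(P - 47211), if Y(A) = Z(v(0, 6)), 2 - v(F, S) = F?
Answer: -3829/10406 - sqrt(3)/5203 ≈ -0.36829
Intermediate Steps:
v(F, S) = 2 - F
P = 36805 (P = 25624 + 11181 = 36805)
Z(B) = sqrt(10 + B) + 2*B**2 (Z(B) = (B**2 + B**2) + sqrt(10 + B) = 2*B**2 + sqrt(10 + B) = sqrt(10 + B) + 2*B**2)
Y(A) = 8 + 2*sqrt(3) (Y(A) = sqrt(10 + (2 - 1*0)) + 2*(2 - 1*0)**2 = sqrt(10 + (2 + 0)) + 2*(2 + 0)**2 = sqrt(10 + 2) + 2*2**2 = sqrt(12) + 2*4 = 2*sqrt(3) + 8 = 8 + 2*sqrt(3))
(3821 + Y(183))/(P - 47211) = (3821 + (8 + 2*sqrt(3)))/(36805 - 47211) = (3829 + 2*sqrt(3))/(-10406) = (3829 + 2*sqrt(3))*(-1/10406) = -3829/10406 - sqrt(3)/5203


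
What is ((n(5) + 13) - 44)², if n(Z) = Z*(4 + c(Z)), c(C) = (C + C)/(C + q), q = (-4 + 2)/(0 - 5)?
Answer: 2209/729 ≈ 3.0302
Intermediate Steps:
q = ⅖ (q = -2/(-5) = -2*(-⅕) = ⅖ ≈ 0.40000)
c(C) = 2*C/(⅖ + C) (c(C) = (C + C)/(C + ⅖) = (2*C)/(⅖ + C) = 2*C/(⅖ + C))
n(Z) = Z*(4 + 10*Z/(2 + 5*Z))
((n(5) + 13) - 44)² = ((2*5*(4 + 15*5)/(2 + 5*5) + 13) - 44)² = ((2*5*(4 + 75)/(2 + 25) + 13) - 44)² = ((2*5*79/27 + 13) - 44)² = ((2*5*(1/27)*79 + 13) - 44)² = ((790/27 + 13) - 44)² = (1141/27 - 44)² = (-47/27)² = 2209/729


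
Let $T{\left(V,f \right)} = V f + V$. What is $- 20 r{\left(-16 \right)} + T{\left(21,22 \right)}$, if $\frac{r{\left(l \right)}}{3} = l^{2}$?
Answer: $-14877$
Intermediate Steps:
$T{\left(V,f \right)} = V + V f$
$r{\left(l \right)} = 3 l^{2}$
$- 20 r{\left(-16 \right)} + T{\left(21,22 \right)} = - 20 \cdot 3 \left(-16\right)^{2} + 21 \left(1 + 22\right) = - 20 \cdot 3 \cdot 256 + 21 \cdot 23 = \left(-20\right) 768 + 483 = -15360 + 483 = -14877$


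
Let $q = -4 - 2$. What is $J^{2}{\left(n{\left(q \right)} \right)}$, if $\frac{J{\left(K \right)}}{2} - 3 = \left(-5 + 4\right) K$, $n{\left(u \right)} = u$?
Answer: $324$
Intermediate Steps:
$q = -6$ ($q = -4 - 2 = -6$)
$J{\left(K \right)} = 6 - 2 K$ ($J{\left(K \right)} = 6 + 2 \left(-5 + 4\right) K = 6 + 2 \left(- K\right) = 6 - 2 K$)
$J^{2}{\left(n{\left(q \right)} \right)} = \left(6 - -12\right)^{2} = \left(6 + 12\right)^{2} = 18^{2} = 324$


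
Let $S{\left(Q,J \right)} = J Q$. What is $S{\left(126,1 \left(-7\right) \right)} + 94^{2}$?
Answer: $7954$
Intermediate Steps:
$S{\left(126,1 \left(-7\right) \right)} + 94^{2} = 1 \left(-7\right) 126 + 94^{2} = \left(-7\right) 126 + 8836 = -882 + 8836 = 7954$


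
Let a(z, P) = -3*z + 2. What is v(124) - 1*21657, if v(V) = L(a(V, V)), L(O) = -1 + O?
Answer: -22028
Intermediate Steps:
a(z, P) = 2 - 3*z
v(V) = 1 - 3*V (v(V) = -1 + (2 - 3*V) = 1 - 3*V)
v(124) - 1*21657 = (1 - 3*124) - 1*21657 = (1 - 372) - 21657 = -371 - 21657 = -22028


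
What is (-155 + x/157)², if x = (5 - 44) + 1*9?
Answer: 593653225/24649 ≈ 24084.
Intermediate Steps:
x = -30 (x = -39 + 9 = -30)
(-155 + x/157)² = (-155 - 30/157)² = (-24365/157)² = 593653225/24649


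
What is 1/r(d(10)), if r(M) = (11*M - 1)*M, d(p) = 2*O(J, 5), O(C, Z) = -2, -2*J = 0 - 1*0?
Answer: 1/180 ≈ 0.0055556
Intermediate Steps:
J = 0 (J = -(0 - 1*0)/2 = -(0 + 0)/2 = -1/2*0 = 0)
d(p) = -4 (d(p) = 2*(-2) = -4)
r(M) = M*(-1 + 11*M) (r(M) = (-1 + 11*M)*M = M*(-1 + 11*M))
1/r(d(10)) = 1/(-4*(-1 + 11*(-4))) = 1/(-4*(-1 - 44)) = 1/(-4*(-45)) = 1/180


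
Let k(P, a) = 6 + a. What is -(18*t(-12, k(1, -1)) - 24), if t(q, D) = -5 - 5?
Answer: 204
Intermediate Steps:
t(q, D) = -10
-(18*t(-12, k(1, -1)) - 24) = -(18*(-10) - 24) = -(-180 - 24) = -1*(-204) = 204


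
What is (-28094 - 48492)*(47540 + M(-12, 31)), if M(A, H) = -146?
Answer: -3629716884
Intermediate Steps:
(-28094 - 48492)*(47540 + M(-12, 31)) = (-28094 - 48492)*(47540 - 146) = -76586*47394 = -3629716884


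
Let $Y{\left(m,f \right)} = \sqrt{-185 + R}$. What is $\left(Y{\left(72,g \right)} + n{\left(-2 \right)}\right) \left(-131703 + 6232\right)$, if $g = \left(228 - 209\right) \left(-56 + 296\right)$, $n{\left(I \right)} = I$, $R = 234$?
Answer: $-627355$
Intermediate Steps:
$g = 4560$ ($g = 19 \cdot 240 = 4560$)
$Y{\left(m,f \right)} = 7$ ($Y{\left(m,f \right)} = \sqrt{-185 + 234} = \sqrt{49} = 7$)
$\left(Y{\left(72,g \right)} + n{\left(-2 \right)}\right) \left(-131703 + 6232\right) = \left(7 - 2\right) \left(-131703 + 6232\right) = 5 \left(-125471\right) = -627355$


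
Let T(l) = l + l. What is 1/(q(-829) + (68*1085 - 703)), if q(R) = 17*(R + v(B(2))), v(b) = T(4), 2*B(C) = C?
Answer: 1/59120 ≈ 1.6915e-5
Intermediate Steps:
T(l) = 2*l
B(C) = C/2
v(b) = 8 (v(b) = 2*4 = 8)
q(R) = 136 + 17*R (q(R) = 17*(R + 8) = 17*(8 + R) = 136 + 17*R)
1/(q(-829) + (68*1085 - 703)) = 1/((136 + 17*(-829)) + (68*1085 - 703)) = 1/((136 - 14093) + (73780 - 703)) = 1/(-13957 + 73077) = 1/59120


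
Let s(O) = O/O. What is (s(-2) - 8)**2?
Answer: 49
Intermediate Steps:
s(O) = 1
(s(-2) - 8)**2 = (1 - 8)**2 = (-7)**2 = 49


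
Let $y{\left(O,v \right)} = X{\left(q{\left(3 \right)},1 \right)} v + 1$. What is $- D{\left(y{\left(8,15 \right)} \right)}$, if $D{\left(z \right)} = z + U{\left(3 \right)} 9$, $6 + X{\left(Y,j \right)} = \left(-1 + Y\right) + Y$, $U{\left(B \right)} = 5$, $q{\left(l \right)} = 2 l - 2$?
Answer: $-61$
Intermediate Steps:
$q{\left(l \right)} = -2 + 2 l$
$X{\left(Y,j \right)} = -7 + 2 Y$ ($X{\left(Y,j \right)} = -6 + \left(\left(-1 + Y\right) + Y\right) = -6 + \left(-1 + 2 Y\right) = -7 + 2 Y$)
$y{\left(O,v \right)} = 1 + v$ ($y{\left(O,v \right)} = \left(-7 + 2 \left(-2 + 2 \cdot 3\right)\right) v + 1 = \left(-7 + 2 \left(-2 + 6\right)\right) v + 1 = \left(-7 + 2 \cdot 4\right) v + 1 = \left(-7 + 8\right) v + 1 = 1 v + 1 = v + 1 = 1 + v$)
$D{\left(z \right)} = 45 + z$ ($D{\left(z \right)} = z + 5 \cdot 9 = z + 45 = 45 + z$)
$- D{\left(y{\left(8,15 \right)} \right)} = - (45 + \left(1 + 15\right)) = - (45 + 16) = \left(-1\right) 61 = -61$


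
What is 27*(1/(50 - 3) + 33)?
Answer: 41904/47 ≈ 891.57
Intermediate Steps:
27*(1/(50 - 3) + 33) = 27*(1/47 + 33) = 27*(1552/47) = 41904/47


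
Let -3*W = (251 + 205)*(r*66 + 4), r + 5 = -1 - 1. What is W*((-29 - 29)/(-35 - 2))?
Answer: 4037728/37 ≈ 1.0913e+5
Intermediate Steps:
r = -7 (r = -5 + (-1 - 1) = -5 - 2 = -7)
W = 69616 (W = -(251 + 205)*(-7*66 + 4)/3 = -152*(-462 + 4) = -152*(-458) = -⅓*(-208848) = 69616)
W*((-29 - 29)/(-35 - 2)) = 69616*((-29 - 29)/(-35 - 2)) = 69616*(-58/(-37)) = 69616*(-58*(-1/37)) = 69616*(58/37) = 4037728/37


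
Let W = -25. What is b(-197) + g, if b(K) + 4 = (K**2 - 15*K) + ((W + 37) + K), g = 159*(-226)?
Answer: 5641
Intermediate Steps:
g = -35934
b(K) = 8 + K**2 - 14*K (b(K) = -4 + ((K**2 - 15*K) + ((-25 + 37) + K)) = -4 + ((K**2 - 15*K) + (12 + K)) = -4 + (12 + K**2 - 14*K) = 8 + K**2 - 14*K)
b(-197) + g = (8 + (-197)**2 - 14*(-197)) - 35934 = (8 + 38809 + 2758) - 35934 = 41575 - 35934 = 5641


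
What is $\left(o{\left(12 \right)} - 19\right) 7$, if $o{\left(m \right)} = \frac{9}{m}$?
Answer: $- \frac{511}{4} \approx -127.75$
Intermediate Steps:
$\left(o{\left(12 \right)} - 19\right) 7 = \left(\frac{9}{12} - 19\right) 7 = \left(9 \cdot \frac{1}{12} - 19\right) 7 = \left(\frac{3}{4} - 19\right) 7 = \left(- \frac{73}{4}\right) 7 = - \frac{511}{4}$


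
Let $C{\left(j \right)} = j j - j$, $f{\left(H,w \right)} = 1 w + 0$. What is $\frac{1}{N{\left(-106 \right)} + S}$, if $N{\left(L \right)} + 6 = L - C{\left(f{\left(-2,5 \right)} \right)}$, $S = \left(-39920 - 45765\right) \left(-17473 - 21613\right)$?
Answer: $\frac{1}{3349083778} \approx 2.9859 \cdot 10^{-10}$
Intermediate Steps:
$f{\left(H,w \right)} = w$ ($f{\left(H,w \right)} = w + 0 = w$)
$C{\left(j \right)} = j^{2} - j$
$S = 3349083910$ ($S = \left(-85685\right) \left(-39086\right) = 3349083910$)
$N{\left(L \right)} = -26 + L$ ($N{\left(L \right)} = -6 + \left(L - 5 \left(-1 + 5\right)\right) = -6 + \left(L - 5 \cdot 4\right) = -6 + \left(L - 20\right) = -6 + \left(-20 + L\right) = -26 + L$)
$\frac{1}{N{\left(-106 \right)} + S} = \frac{1}{\left(-26 - 106\right) + 3349083910} = \frac{1}{-132 + 3349083910} = \frac{1}{3349083778}$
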